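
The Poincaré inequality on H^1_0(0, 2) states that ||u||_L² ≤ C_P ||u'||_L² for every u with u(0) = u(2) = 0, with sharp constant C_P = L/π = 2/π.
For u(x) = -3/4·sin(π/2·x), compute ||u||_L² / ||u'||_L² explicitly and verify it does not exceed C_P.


||u||_L² / ||u'||_L² = 2/π = C_P.

u(x) = -3/4·sin(π/2·x), so u'(x) = -3*π*cos(π*x/2)/8.
Writing u(x) = A·sin(kπx/L) with A = -3/4 and k = 1, use ∫_0^L sin²(kπx/L) dx = L/2 and ∫_0^L cos²(kπx/L) dx = L/2.
u² = 9/16·sin²(π/2·x) and (u')² = 9*π^2/64·cos²(π/2·x), and each of sin², cos² integrates to L/2 = 1 over (0, 2).
∫_0^2 u² dx = 9/16, so ||u||_L² = 3/4.
∫_0^2 (u')² dx = 9*π^2/64, so ||u'||_L² = 3*π/8.
Ratio ||u||_L² / ||u'||_L² = 2/π.
Sharp Poincaré constant on H^1_0(0, 2) is C_P = L/π = 2/π, achieved by sin(π/2·x).
This is the k = 1 eigenfunction (up to amplitude), so the ratio equals the sharp Poincaré constant exactly.


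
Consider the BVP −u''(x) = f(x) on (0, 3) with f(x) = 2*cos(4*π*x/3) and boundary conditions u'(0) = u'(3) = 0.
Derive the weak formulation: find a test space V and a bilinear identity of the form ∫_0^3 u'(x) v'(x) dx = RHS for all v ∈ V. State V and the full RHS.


V = H^1(0, 3) (no boundary constraint on v; u is determined up to an additive constant); weak form: ∫_0^3 u'v' dx = ∫_0^3 (2*cos(4*π*x/3)) v dx for all v ∈ V.

Multiply both sides by a test function v and integrate from 0 to 3:
  ∫_0^3 −u''(x) v(x) dx = ∫_0^3 f(x) v(x) dx.
Integrate the LHS by parts once:
  ∫_0^3 −u'' v dx = −[u'(x) v(x)]_0^3 + ∫_0^3 u'(x) v'(x) dx.
Thus ∫_0^3 u'(x) v'(x) dx = ∫_0^3 f(x) v(x) dx + [u'(x) v(x)]_0^3.
Choose V so that boundary terms are either known or forced to vanish.
u has homogeneous Neumann: u'(0) = u'(3) = 0. So [u' v]_0^3 = 0·v(3) − 0·v(0) = 0 for any v; take V = H^1(0, 3).
Weak formulation: find u (satisfying any essential BC) such that ∫_0^3 u'(x) v'(x) dx = ∫_0^3 f v dx for all v ∈ V (homogeneous Neumann, so boundary terms vanish).
Substituting f(x) = 2*cos(4*π*x/3), the right-hand side is ∫_0^3 (2*cos(4*π*x/3)) v dx.
Compatibility check (pure Neumann): taking v ≡ 1 ∈ V gives 0 = ∫_0^3 f dx + (0) − (0), i.e. ∫_0^3 f dx must equal u'(0) − u'(3) = 0. Indeed ∫_0^3 (2*cos(4*π*x/3)) dx = 0, so the data are compatible. The solution is then unique only up to an additive constant (fix it e.g. by requiring ∫_0^3 u dx = 0).


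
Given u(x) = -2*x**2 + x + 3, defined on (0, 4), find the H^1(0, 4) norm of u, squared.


||u||_{H^1}^2 = 10408/15

The H^1 norm (squared) on an interval (0, L) is
  ||u||_{H^1}^2 = ∫_0^L u(x)^2 dx + ∫_0^L u'(x)^2 dx.
Compute u'(x) = 1 - 4*x.
Then u(x)^2 = 4*x**4 - 4*x**3 - 11*x**2 + 6*x + 9 and u'(x)^2 = 16*x**2 - 8*x + 1.
Integrate each monomial from 0 to 4 using ∫_0^4 c·x^n dx = c·4^(n+1)/(n+1):
  ∫_0^4 u(x)^2 dx = ∫_0^4 (4*x^4 - 4*x^3 - 11*x^2 + 6*x + 9) dx. Term by term:
    ∫_0^4 4*x^4 dx = 4096/5;  ∫_0^4 -4*x^3 dx = -256;  ∫_0^4 -11*x^2 dx = -704/3;
    ∫_0^4 6*x dx = 48;  ∫_0^4 9 dx = 36.
  Sum: 4096/5 − 256 − 704/3 + 48 + 36 = 6188/15.
  ∫_0^4 u'(x)^2 dx = ∫_0^4 (16*x^2 - 8*x + 1) dx. Term by term:
    ∫_0^4 16*x^2 dx = 1024/3;  ∫_0^4 -8*x dx = -64;  ∫_0^4 1 dx = 4.
  Sum: 1024/3 − 64 + 4 = 844/3.
Adding: ||u||_{H^1}^2 = 6188/15 + 844/3 = 10408/15.


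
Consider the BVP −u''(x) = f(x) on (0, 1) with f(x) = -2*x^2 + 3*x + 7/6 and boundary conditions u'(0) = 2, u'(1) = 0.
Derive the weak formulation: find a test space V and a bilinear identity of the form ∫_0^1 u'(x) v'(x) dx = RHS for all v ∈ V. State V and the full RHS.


V = H^1(0, 1) (v unrestricted at boundary; u is determined up to an additive constant); weak form: ∫_0^1 u'v' dx = ∫_0^1 (-2*x^2 + 3*x + 7/6) v dx − 2·v(0) for all v ∈ V.

Multiply both sides by a test function v and integrate from 0 to 1:
  ∫_0^1 −u''(x) v(x) dx = ∫_0^1 f(x) v(x) dx.
Integrate the LHS by parts once:
  ∫_0^1 −u'' v dx = −[u'(x) v(x)]_0^1 + ∫_0^1 u'(x) v'(x) dx.
Thus ∫_0^1 u'(x) v'(x) dx = ∫_0^1 f(x) v(x) dx + [u'(x) v(x)]_0^1.
Choose V so that boundary terms are either known or forced to vanish.
u has inhomogeneous Neumann u'(0) = 2, u'(1) = 0. [u' v]_0^1 = (0)·v(1) − (2)·v(0) = − 2·v(0). Take V = H^1(0, 1); boundary term becomes part of RHS.
Weak formulation: find u (satisfying any essential BC) such that ∫_0^1 u'(x) v'(x) dx = ∫_0^1 f v dx − 2·v(0) for all v ∈ V (Neumann data are natural BCs: they enter the RHS as boundary terms).
Substituting f(x) = -2*x^2 + 3*x + 7/6, the right-hand side is ∫_0^1 (-2*x^2 + 3*x + 7/6) v dx − 2·v(0).
Compatibility check (pure Neumann): taking v ≡ 1 ∈ V gives 0 = ∫_0^1 f dx + (0) − (2), i.e. ∫_0^1 f dx must equal u'(0) − u'(1) = 2. Indeed ∫_0^1 (-2*x^2 + 3*x + 7/6) dx = 2, so the data are compatible. The solution is then unique only up to an additive constant (fix it e.g. by requiring ∫_0^1 u dx = 0).


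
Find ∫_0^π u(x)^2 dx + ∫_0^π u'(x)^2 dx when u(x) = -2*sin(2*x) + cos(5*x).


||u||_{H^1(0,π)}^2 = 416/21 + 23*π

u'(x) = -5*sin(5*x) - 4*cos(2*x).
Expand u² and (u')² and integrate term by term on (0, π), using: for integers n ≥ 1, ∫_0^π sin²(nx) dx = ∫_0^π cos²(nx) dx = π/2; for n ≠ n', ∫_0^π sin(nx)sin(n'x) dx = ∫_0^π cos(nx)cos(n'x) dx = 0; and by product-to-sum, ∫_0^π sin(nx)cos(n'x) dx = ½∫_0^π [sin((n+n')x) + sin((n−n')x)] dx, which is 0 when n+n' is even and 2n/(n²−n'²) when n+n' is odd (it need not vanish on (0, π)).
  u² squared terms: (-2)²·∫sin(2x)² dx = 4·π/2 = 2*π;  (1)²·∫cos(5x)² dx = 1·π/2 = π/2.
  u² cross terms: 2·(-2)·(1)·∫sin(2x)·cos(5x) dx = -4·(-4/21) = 16/21.
  So ∫_0^π u² dx = 2*π + π/2 + 16/21 = 16/21 + 5*π/2.
  (u')² squared terms: (-5)²·∫sin(5x)² dx = 25·π/2 = 25*π/2;  (-4)²·∫cos(2x)² dx = 16·π/2 = 8*π.
  (u')² cross terms: 2·(-5)·(-4)·∫sin(5x)·cos(2x) dx = 40·(10/21) = 400/21.
  So ∫_0^π (u')² dx = 25*π/2 + 8*π + 400/21 = 400/21 + 41*π/2.
||u||_{H^1}^2 = (16/21 + 5*π/2) + (400/21 + 41*π/2) = 416/21 + 23*π.


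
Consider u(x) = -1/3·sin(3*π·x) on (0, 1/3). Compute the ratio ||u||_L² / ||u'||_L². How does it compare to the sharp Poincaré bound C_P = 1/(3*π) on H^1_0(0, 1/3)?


||u||_L² / ||u'||_L² = 1/(3*π) = C_P.

u(x) = -1/3·sin(3*π·x), so u'(x) = -π*cos(3*π*x).
Writing u(x) = A·sin(kπx/L) with A = -1/3 and k = 1, use ∫_0^L sin²(kπx/L) dx = L/2 and ∫_0^L cos²(kπx/L) dx = L/2.
u² = 1/9·sin²(3*π·x) and (u')² = π^2·cos²(3*π·x), and each of sin², cos² integrates to L/2 = 1/6 over (0, 1/3).
∫_0^1/3 u² dx = 1/54, so ||u||_L² = sqrt(6)/18.
∫_0^1/3 (u')² dx = π^2/6, so ||u'||_L² = sqrt(6)*π/6.
Ratio ||u||_L² / ||u'||_L² = 1/(3*π).
Sharp Poincaré constant on H^1_0(0, 1/3) is C_P = L/π = 1/(3*π), achieved by sin(3*π·x).
This is the k = 1 eigenfunction (up to amplitude), so the ratio equals the sharp Poincaré constant exactly.


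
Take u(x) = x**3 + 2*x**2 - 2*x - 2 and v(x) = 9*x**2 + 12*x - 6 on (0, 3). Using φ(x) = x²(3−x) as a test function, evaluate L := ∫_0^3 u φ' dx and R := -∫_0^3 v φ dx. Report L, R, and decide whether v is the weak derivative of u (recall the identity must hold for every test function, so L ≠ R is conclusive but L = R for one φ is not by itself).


LHS = -108, RHS = -324. No, v is not the weak derivative of u.

u(x) = x**3 + 2*x**2 - 2*x - 2, classical derivative u'(x) = 3*x**2 + 4*x - 2.
φ(x) = x²(3−x), so φ'(x) = 3*x*(2 - x).
Note φ(0) = φ(3) = 0, so the boundary term u·φ vanishes.
LHS = ∫_0^3 u(x) φ'(x) dx = ∫_0^3 (-3*x^5 + 18*x^3 - 6*x^2 - 12*x) dx. Term by term:
  ∫_0^3 -3*x^5 dx = -729/2;  ∫_0^3 18*x^3 dx = 729/2;  ∫_0^3 -6*x^2 dx = -54;
  ∫_0^3 -12*x dx = -54.
Sum: -729/2 + 729/2 − 54 − 54 = -108.
So LHS = -108.
∫_0^3 v(x) φ(x) dx = ∫_0^3 (-9*x^5 + 15*x^4 + 42*x^3 - 18*x^2) dx. Term by term:
  ∫_0^3 -9*x^5 dx = -2187/2;  ∫_0^3 15*x^4 dx = 729;  ∫_0^3 42*x^3 dx = 1701/2;
  ∫_0^3 -18*x^2 dx = -162.
Sum: -2187/2 + 729 + 1701/2 − 162 = 324.
So RHS = -∫_0^3 v(x) φ(x) dx = -324.
LHS − RHS = 216 ≠ 0, so the identity fails.
(For a valid weak derivative the identity must hold for EVERY test function, in particular this one. The failure shows v is NOT the weak derivative of u.)
Correct weak derivative would be u'(x) = 3*x**2 + 4*x - 2.


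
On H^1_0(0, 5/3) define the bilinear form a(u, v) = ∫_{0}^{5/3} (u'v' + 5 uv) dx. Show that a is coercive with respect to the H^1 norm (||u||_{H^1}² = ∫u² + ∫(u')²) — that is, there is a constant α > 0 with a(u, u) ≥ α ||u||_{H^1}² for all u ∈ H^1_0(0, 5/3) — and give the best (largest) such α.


α = 1

Coercivity of a(·,·) on H^1_0(0, 5/3) means a(u, u) ≥ α ||u||_{H^1}² for every u ∈ H^1_0.
The interval has length L = 5/3, and Poincaré/coercivity depend only on L. Here a(u, u) = ∫(u')² + (5)·∫u².
Here c = 5 ≥ 1, so a(u,u) = ∫(u')² + c∫u² ≥ ∫(u')² + ∫u² = ||u||_{H^1}², i.e. α = 1 works. No larger α is possible: a(u,u) ≥ α||u||_{H^1}² means (1−α)∫(u')² ≥ (α−c)∫u², and for the modes u_n = sin(nπ(x−x₀)/L) (x₀ the left endpoint) one has ∫u_n²/∫(u_n')² = (L/(nπ))² → 0, so a(u_n,u_n)/||u_n||_{H^1}² → 1. Hence the optimal constant is α = 1.
Therefore α = 1.


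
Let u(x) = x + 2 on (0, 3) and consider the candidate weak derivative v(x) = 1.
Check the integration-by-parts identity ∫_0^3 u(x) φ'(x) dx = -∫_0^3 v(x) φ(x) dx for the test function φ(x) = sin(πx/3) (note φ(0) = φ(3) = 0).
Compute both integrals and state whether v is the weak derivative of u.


LHS = -6/π, RHS = -6/π. Yes, v = u' weakly.

u(x) = x + 2, classical derivative u'(x) = 1.
φ(x) = sin(πx/3), so φ'(x) = π*cos(π*x/3)/3.
Note φ(0) = φ(3) = 0, so the boundary term u·φ vanishes.
LHS = ∫_0^3 u(x) φ'(x) dx = ∫_0^3 (π*x*cos(π*x/3)/3 + 2*π*cos(π*x/3)/3) dx. Term by term:
  ∫_0^3 2*π*cos(π*x/3)/3 dx = 0;  ∫_0^3 π*x*cos(π*x/3)/3 dx = -6/π.
Sum: 0 − 6/π = -6/π.
So LHS = -6/π.
∫_0^3 v(x) φ(x) dx = ∫_0^3 (sin(π*x/3)) dx. Term by term:
  ∫_0^3 sin(π*x/3) dx = 6/π.
So RHS = -∫_0^3 v(x) φ(x) dx = -6/π.
LHS = RHS, so the identity holds for this test φ.
Moreover u is smooth here and v(x) = u'(x) = 1 pointwise, so the identity holds for every test function. Hence v is the weak derivative of u.


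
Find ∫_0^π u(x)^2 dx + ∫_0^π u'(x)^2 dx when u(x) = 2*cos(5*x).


||u||_{H^1(0,π)}^2 = 52*π

u'(x) = -10*sin(5*x).
Expand u² and (u')² and integrate term by term on (0, π), using: for integers n ≥ 1, ∫_0^π sin²(nx) dx = ∫_0^π cos²(nx) dx = π/2; for n ≠ n', ∫_0^π sin(nx)sin(n'x) dx = ∫_0^π cos(nx)cos(n'x) dx = 0; and by product-to-sum, ∫_0^π sin(nx)cos(n'x) dx = ½∫_0^π [sin((n+n')x) + sin((n−n')x)] dx, which is 0 when n+n' is even and 2n/(n²−n'²) when n+n' is odd (it need not vanish on (0, π)).
  u² squared terms: (2)²·∫cos(5x)² dx = 4·π/2 = 2*π.
  So ∫_0^π u² dx = 2*π.
  (u')² squared terms: (-10)²·∫sin(5x)² dx = 100·π/2 = 50*π.
  So ∫_0^π (u')² dx = 50*π.
||u||_{H^1}^2 = (2*π) + (50*π) = 52*π.


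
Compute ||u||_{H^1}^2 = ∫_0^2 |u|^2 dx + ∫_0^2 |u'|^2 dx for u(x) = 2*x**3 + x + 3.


||u||_{H^1}^2 = 9320/21

The H^1 norm (squared) on an interval (0, L) is
  ||u||_{H^1}^2 = ∫_0^L u(x)^2 dx + ∫_0^L u'(x)^2 dx.
Compute u'(x) = 6*x**2 + 1.
Then u(x)^2 = 4*x**6 + 4*x**4 + 12*x**3 + x**2 + 6*x + 9 and u'(x)^2 = 36*x**4 + 12*x**2 + 1.
Integrate each monomial from 0 to 2 using ∫_0^2 c·x^n dx = c·2^(n+1)/(n+1):
  ∫_0^2 u(x)^2 dx = ∫_0^2 (4*x^6 + 4*x^4 + 12*x^3 + x^2 + 6*x + 9) dx. Term by term:
    ∫_0^2 4*x^6 dx = 512/7;  ∫_0^2 4*x^4 dx = 128/5;  ∫_0^2 12*x^3 dx = 48;
    ∫_0^2 x^2 dx = 8/3;  ∫_0^2 6*x dx = 12;  ∫_0^2 9 dx = 18.
  Sum: 512/7 + 128/5 + 48 + 8/3 + 12 + 18 = 18838/105.
  ∫_0^2 u'(x)^2 dx = ∫_0^2 (36*x^4 + 12*x^2 + 1) dx. Term by term:
    ∫_0^2 36*x^4 dx = 1152/5;  ∫_0^2 12*x^2 dx = 32;  ∫_0^2 1 dx = 2.
  Sum: 1152/5 + 32 + 2 = 1322/5.
Adding: ||u||_{H^1}^2 = 18838/105 + 1322/5 = 9320/21.


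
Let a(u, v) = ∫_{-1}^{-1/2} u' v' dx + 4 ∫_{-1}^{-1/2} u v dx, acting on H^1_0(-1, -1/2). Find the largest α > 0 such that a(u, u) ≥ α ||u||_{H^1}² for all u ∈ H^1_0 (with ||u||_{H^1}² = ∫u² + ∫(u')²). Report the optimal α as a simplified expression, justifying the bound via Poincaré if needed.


α = 1

Coercivity of a(·,·) on H^1_0(-1, -1/2) means a(u, u) ≥ α ||u||_{H^1}² for every u ∈ H^1_0.
The interval has length L = 1/2, and Poincaré/coercivity depend only on L. Here a(u, u) = ∫(u')² + (4)·∫u².
Here c = 4 ≥ 1, so a(u,u) = ∫(u')² + c∫u² ≥ ∫(u')² + ∫u² = ||u||_{H^1}², i.e. α = 1 works. No larger α is possible: a(u,u) ≥ α||u||_{H^1}² means (1−α)∫(u')² ≥ (α−c)∫u², and for the modes u_n = sin(nπ(x−x₀)/L) (x₀ the left endpoint) one has ∫u_n²/∫(u_n')² = (L/(nπ))² → 0, so a(u_n,u_n)/||u_n||_{H^1}² → 1. Hence the optimal constant is α = 1.
Therefore α = 1.


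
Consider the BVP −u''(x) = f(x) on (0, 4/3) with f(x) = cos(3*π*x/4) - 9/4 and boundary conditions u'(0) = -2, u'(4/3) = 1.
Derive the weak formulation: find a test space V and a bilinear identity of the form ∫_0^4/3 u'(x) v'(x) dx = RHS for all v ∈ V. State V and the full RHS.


V = H^1(0, 4/3) (v unrestricted at boundary; u is determined up to an additive constant); weak form: ∫_0^4/3 u'v' dx = ∫_0^4/3 (cos(3*π*x/4) - 9/4) v dx + v(4/3) + 2·v(0) for all v ∈ V.

Multiply both sides by a test function v and integrate from 0 to 4/3:
  ∫_0^4/3 −u''(x) v(x) dx = ∫_0^4/3 f(x) v(x) dx.
Integrate the LHS by parts once:
  ∫_0^4/3 −u'' v dx = −[u'(x) v(x)]_0^4/3 + ∫_0^4/3 u'(x) v'(x) dx.
Thus ∫_0^4/3 u'(x) v'(x) dx = ∫_0^4/3 f(x) v(x) dx + [u'(x) v(x)]_0^4/3.
Choose V so that boundary terms are either known or forced to vanish.
u has inhomogeneous Neumann u'(0) = -2, u'(4/3) = 1. [u' v]_0^4/3 = (1)·v(4/3) − (-2)·v(0) = v(4/3) + 2·v(0). Take V = H^1(0, 4/3); boundary term becomes part of RHS.
Weak formulation: find u (satisfying any essential BC) such that ∫_0^4/3 u'(x) v'(x) dx = ∫_0^4/3 f v dx + v(4/3) + 2·v(0) for all v ∈ V (Neumann data are natural BCs: they enter the RHS as boundary terms).
Substituting f(x) = cos(3*π*x/4) - 9/4, the right-hand side is ∫_0^4/3 (cos(3*π*x/4) - 9/4) v dx + v(4/3) + 2·v(0).
Compatibility check (pure Neumann): taking v ≡ 1 ∈ V gives 0 = ∫_0^4/3 f dx + (1) − (-2), i.e. ∫_0^4/3 f dx must equal u'(0) − u'(4/3) = -3. Indeed ∫_0^4/3 (cos(3*π*x/4) - 9/4) dx = -3, so the data are compatible. The solution is then unique only up to an additive constant (fix it e.g. by requiring ∫_0^4/3 u dx = 0).


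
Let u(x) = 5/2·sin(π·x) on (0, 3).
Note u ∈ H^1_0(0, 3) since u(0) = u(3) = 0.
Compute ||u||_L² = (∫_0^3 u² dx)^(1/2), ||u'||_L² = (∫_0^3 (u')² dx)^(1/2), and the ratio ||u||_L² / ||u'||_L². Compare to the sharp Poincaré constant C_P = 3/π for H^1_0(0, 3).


||u||_L² / ||u'||_L² = 1/π < C_P = 3/π.

u(x) = 5/2·sin(π·x), so u'(x) = 5*π*cos(π*x)/2.
Writing u(x) = A·sin(kπx/L) with A = 5/2 and k = 3, use ∫_0^L sin²(kπx/L) dx = L/2 and ∫_0^L cos²(kπx/L) dx = L/2.
u² = 25/4·sin²(π·x) and (u')² = 25*π^2/4·cos²(π·x), and each of sin², cos² integrates to L/2 = 3/2 over (0, 3).
∫_0^3 u² dx = 75/8, so ||u||_L² = 5*sqrt(6)/4.
∫_0^3 (u')² dx = 75*π^2/8, so ||u'||_L² = 5*sqrt(6)*π/4.
Ratio ||u||_L² / ||u'||_L² = 1/π.
Sharp Poincaré constant on H^1_0(0, 3) is C_P = L/π = 3/π, achieved by sin(π/3·x).
This is the k = 3 harmonic; the ratio L/(kπ) is strictly less than C_P = L/π, consistent with the sharp inequality ||u||_L² ≤ C_P ||u'||_L².


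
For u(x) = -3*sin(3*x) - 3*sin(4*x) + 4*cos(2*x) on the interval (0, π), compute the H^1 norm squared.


||u||_{H^1(0,π)}^2 = -144 + 323*π/2

u'(x) = -8*sin(2*x) - 9*cos(3*x) - 12*cos(4*x).
Expand u² and (u')² and integrate term by term on (0, π), using: for integers n ≥ 1, ∫_0^π sin²(nx) dx = ∫_0^π cos²(nx) dx = π/2; for n ≠ n', ∫_0^π sin(nx)sin(n'x) dx = ∫_0^π cos(nx)cos(n'x) dx = 0; and by product-to-sum, ∫_0^π sin(nx)cos(n'x) dx = ½∫_0^π [sin((n+n')x) + sin((n−n')x)] dx, which is 0 when n+n' is even and 2n/(n²−n'²) when n+n' is odd (it need not vanish on (0, π)).
  u² squared terms: (-3)²·∫sin(3x)² dx = 9·π/2 = 9*π/2;  (-3)²·∫sin(4x)² dx = 9·π/2 = 9*π/2;  (4)²·∫cos(2x)² dx = 16·π/2 = 8*π.
  u² cross terms: 2·(-3)·(-3)·∫sin(3x)·sin(4x) dx = 18·(0) = 0;  2·(-3)·(4)·∫sin(3x)·cos(2x) dx = -24·(6/5) = -144/5;  2·(-3)·(4)·∫sin(4x)·cos(2x) dx = -24·(0) = 0.
  So ∫_0^π u² dx = 9*π/2 + 9*π/2 + 8*π + 0 − 144/5 + 0 = -144/5 + 17*π.
  (u')² squared terms: (-12)²·∫cos(4x)² dx = 144·π/2 = 72*π;  (-9)²·∫cos(3x)² dx = 81·π/2 = 81*π/2;  (-8)²·∫sin(2x)² dx = 64·π/2 = 32*π.
  (u')² cross terms: 2·(-12)·(-9)·∫cos(4x)·cos(3x) dx = 216·(0) = 0;  2·(-12)·(-8)·∫cos(4x)·sin(2x) dx = 192·(0) = 0;  2·(-9)·(-8)·∫cos(3x)·sin(2x) dx = 144·(-4/5) = -576/5.
  So ∫_0^π (u')² dx = 72*π + 81*π/2 + 32*π + 0 + 0 − 576/5 = -576/5 + 289*π/2.
||u||_{H^1}^2 = (-144/5 + 17*π) + (-576/5 + 289*π/2) = -144 + 323*π/2.


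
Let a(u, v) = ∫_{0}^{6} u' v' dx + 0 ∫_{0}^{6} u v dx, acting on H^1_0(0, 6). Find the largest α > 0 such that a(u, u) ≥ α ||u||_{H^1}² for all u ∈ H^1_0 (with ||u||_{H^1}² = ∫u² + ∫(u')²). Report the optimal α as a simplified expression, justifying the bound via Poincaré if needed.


α = π^2/(π^2 + 36)

Coercivity of a(·,·) on H^1_0(0, 6) means a(u, u) ≥ α ||u||_{H^1}² for every u ∈ H^1_0.
The interval has length L = 6, and Poincaré/coercivity depend only on L. Here a(u, u) = ∫(u')² + (0)·∫u².
Here c = 0, so a(u,u) = ∫(u')² alone. The condition a(u,u) ≥ α||u||_{H^1}² reads (1−α)∫(u')² ≥ (α−c)∫u². Any admissible α is ≤ 1 (rapidly oscillating u have ∫u²/∫(u')² → 0), and α = 1 would force 0 ≥ (1−c)∫u², impossible since c < 1; so 1−α > 0. By the sharp Poincaré inequality on H^1_0 of an interval of length L, ∫(u')² ≥ (π/L)²∫u² with equality for the first sine mode sin(π(x−x₀)/L) (x₀ the left endpoint), so the inequality holds for all u iff (1−α)(π/L)² ≥ α − c, i.e. α ≤ ((π/L)² + c)/((π/L)² + 1) = (1 + c(L/π)²)/(1 + (L/π)²). (Direct route, valid since c ≤ 0: Poincaré gives c∫u² ≥ c(L/π)²∫(u')², so a(u,u) ≥ (1 + c(L/π)²)∫(u')², while ||u||_{H^1}² ≤ (1 + (L/π)²)∫(u')²; dividing yields the same α.) With (π/L)² = π^2/36 and c = 0, the largest admissible constant is α = ((π/L)² + c)/((π/L)² + 1).
Simplifying, α = π^2/(π^2 + 36).


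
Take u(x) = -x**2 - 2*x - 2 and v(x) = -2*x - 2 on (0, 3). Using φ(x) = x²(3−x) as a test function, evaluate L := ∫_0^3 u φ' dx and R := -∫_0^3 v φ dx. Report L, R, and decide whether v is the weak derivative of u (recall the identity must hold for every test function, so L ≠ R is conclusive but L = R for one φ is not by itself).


LHS = 189/5, RHS = 189/5. Yes, v = u' weakly.

u(x) = -x**2 - 2*x - 2, classical derivative u'(x) = -2*x - 2.
φ(x) = x²(3−x), so φ'(x) = 3*x*(2 - x).
Note φ(0) = φ(3) = 0, so the boundary term u·φ vanishes.
LHS = ∫_0^3 u(x) φ'(x) dx = ∫_0^3 (3*x^4 - 6*x^2 - 12*x) dx. Term by term:
  ∫_0^3 3*x^4 dx = 729/5;  ∫_0^3 -6*x^2 dx = -54;  ∫_0^3 -12*x dx = -54.
Sum: 729/5 − 54 − 54 = 189/5.
So LHS = 189/5.
∫_0^3 v(x) φ(x) dx = ∫_0^3 (2*x^4 - 4*x^3 - 6*x^2) dx. Term by term:
  ∫_0^3 2*x^4 dx = 486/5;  ∫_0^3 -4*x^3 dx = -81;  ∫_0^3 -6*x^2 dx = -54.
Sum: 486/5 − 81 − 54 = -189/5.
So RHS = -∫_0^3 v(x) φ(x) dx = 189/5.
LHS = RHS, so the identity holds for this test φ.
Moreover u is smooth here and v(x) = u'(x) = -2*x - 2 pointwise, so the identity holds for every test function. Hence v is the weak derivative of u.


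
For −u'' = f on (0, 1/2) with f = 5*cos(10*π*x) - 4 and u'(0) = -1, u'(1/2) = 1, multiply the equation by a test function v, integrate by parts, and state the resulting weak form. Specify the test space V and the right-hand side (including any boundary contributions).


V = H^1(0, 1/2) (v unrestricted at boundary; u is determined up to an additive constant); weak form: ∫_0^1/2 u'v' dx = ∫_0^1/2 (5*cos(10*π*x) - 4) v dx + v(1/2) + v(0) for all v ∈ V.

Multiply both sides by a test function v and integrate from 0 to 1/2:
  ∫_0^1/2 −u''(x) v(x) dx = ∫_0^1/2 f(x) v(x) dx.
Integrate the LHS by parts once:
  ∫_0^1/2 −u'' v dx = −[u'(x) v(x)]_0^1/2 + ∫_0^1/2 u'(x) v'(x) dx.
Thus ∫_0^1/2 u'(x) v'(x) dx = ∫_0^1/2 f(x) v(x) dx + [u'(x) v(x)]_0^1/2.
Choose V so that boundary terms are either known or forced to vanish.
u has inhomogeneous Neumann u'(0) = -1, u'(1/2) = 1. [u' v]_0^1/2 = (1)·v(1/2) − (-1)·v(0) = v(1/2) + v(0). Take V = H^1(0, 1/2); boundary term becomes part of RHS.
Weak formulation: find u (satisfying any essential BC) such that ∫_0^1/2 u'(x) v'(x) dx = ∫_0^1/2 f v dx + v(1/2) + v(0) for all v ∈ V (Neumann data are natural BCs: they enter the RHS as boundary terms).
Substituting f(x) = 5*cos(10*π*x) - 4, the right-hand side is ∫_0^1/2 (5*cos(10*π*x) - 4) v dx + v(1/2) + v(0).
Compatibility check (pure Neumann): taking v ≡ 1 ∈ V gives 0 = ∫_0^1/2 f dx + (1) − (-1), i.e. ∫_0^1/2 f dx must equal u'(0) − u'(1/2) = -2. Indeed ∫_0^1/2 (5*cos(10*π*x) - 4) dx = -2, so the data are compatible. The solution is then unique only up to an additive constant (fix it e.g. by requiring ∫_0^1/2 u dx = 0).


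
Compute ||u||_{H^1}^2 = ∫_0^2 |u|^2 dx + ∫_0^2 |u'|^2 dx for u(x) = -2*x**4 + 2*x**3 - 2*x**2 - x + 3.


||u||_{H^1}^2 = 251728/315

The H^1 norm (squared) on an interval (0, L) is
  ||u||_{H^1}^2 = ∫_0^L u(x)^2 dx + ∫_0^L u'(x)^2 dx.
Compute u'(x) = -8*x**3 + 6*x**2 - 4*x - 1.
Then u(x)^2 = 4*x**8 - 8*x**7 + 12*x**6 - 4*x**5 - 12*x**4 + 16*x**3 - 11*x**2 - 6*x + 9 and u'(x)^2 = 64*x**6 - 96*x**5 + 100*x**4 - 32*x**3 + 4*x**2 + 8*x + 1.
Integrate each monomial from 0 to 2 using ∫_0^2 c·x^n dx = c·2^(n+1)/(n+1):
  ∫_0^2 u(x)^2 dx = ∫_0^2 (4*x^8 - 8*x^7 + 12*x^6 - 4*x^5 - 12*x^4 + 16*x^3 - 11*x^2 - 6*x + 9) dx. Term by term:
    ∫_0^2 4*x^8 dx = 2048/9;  ∫_0^2 -8*x^7 dx = -256;  ∫_0^2 12*x^6 dx = 1536/7;
    ∫_0^2 -4*x^5 dx = -128/3;  ∫_0^2 -12*x^4 dx = -384/5;  ∫_0^2 16*x^3 dx = 64;
    ∫_0^2 -11*x^2 dx = -88/3;  ∫_0^2 -6*x dx = -12;  ∫_0^2 9 dx = 18.
  Sum: 2048/9 − 256 + 1536/7 − 128/3 − 384/5 + 64 − 88/3 − 12 + 18 = 35338/315.
  ∫_0^2 u'(x)^2 dx = ∫_0^2 (64*x^6 - 96*x^5 + 100*x^4 - 32*x^3 + 4*x^2 + 8*x + 1) dx. Term by term:
    ∫_0^2 64*x^6 dx = 8192/7;  ∫_0^2 -96*x^5 dx = -1024;  ∫_0^2 100*x^4 dx = 640;
    ∫_0^2 -32*x^3 dx = -128;  ∫_0^2 4*x^2 dx = 32/3;  ∫_0^2 8*x dx = 16;
    ∫_0^2 1 dx = 2.
  Sum: 8192/7 − 1024 + 640 − 128 + 32/3 + 16 + 2 = 14426/21.
Adding: ||u||_{H^1}^2 = 35338/315 + 14426/21 = 251728/315.


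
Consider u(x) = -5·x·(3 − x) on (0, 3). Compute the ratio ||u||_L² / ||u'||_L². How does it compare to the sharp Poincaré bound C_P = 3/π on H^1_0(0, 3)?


||u||_L² / ||u'||_L² = 3*sqrt(10)/10 < C_P = 3/π.

u(x) = -5·x·(3 − x), so u'(x) = 10*x - 15.
u(x) = -5·x·(3 − x) vanishes at x = 0 and x = 3, so u ∈ H^1_0(0, 3). Differentiate via the product rule and integrate the resulting polynomials term by term.
  ∫_0^3 u² dx = ∫_0^3 (25*x^4 - 150*x^3 + 225*x^2) dx. Term by term:
    ∫_0^3 25*x^4 dx = 1215;  ∫_0^3 -150*x^3 dx = -6075/2;  ∫_0^3 225*x^2 dx = 2025.
  Sum: 1215 − 6075/2 + 2025 = 405/2.
  ∫_0^3 (u')² dx = ∫_0^3 (100*x^2 - 300*x + 225) dx. Term by term:
    ∫_0^3 100*x^2 dx = 900;  ∫_0^3 -300*x dx = -1350;  ∫_0^3 225 dx = 675.
  Sum: 900 − 1350 + 675 = 225.
∫_0^3 u² dx = 405/2, so ||u||_L² = 9*sqrt(10)/2.
∫_0^3 (u')² dx = 225, so ||u'||_L² = 15.
Ratio ||u||_L² / ||u'||_L² = 3*sqrt(10)/10.
Sharp Poincaré constant on H^1_0(0, 3) is C_P = L/π = 3/π, achieved by sin(π/3·x).
A polynomial bump cannot attain the sharp Poincaré constant (only the first sine eigenfunction does), so the ratio is strictly less than C_P, consistent with ||u||_L² ≤ C_P ||u'||_L².


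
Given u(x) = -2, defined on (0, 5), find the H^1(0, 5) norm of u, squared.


||u||_{H^1}^2 = 20

The H^1 norm (squared) on an interval (0, L) is
  ||u||_{H^1}^2 = ∫_0^L u(x)^2 dx + ∫_0^L u'(x)^2 dx.
Compute u'(x) = 0.
Then u(x)^2 = 4 and u'(x)^2 = 0.
Integrate each monomial from 0 to 5 using ∫_0^5 c·x^n dx = c·5^(n+1)/(n+1):
  ∫_0^5 u(x)^2 dx = ∫_0^5 (4) dx. Term by term:
    ∫_0^5 4 dx = 20.
  ∫_0^5 u'(x)^2 dx = ∫_0^5 (0) dx. Term by term:
    ∫_0^5 0 dx = 0.
Adding: ||u||_{H^1}^2 = 20 + 0 = 20.


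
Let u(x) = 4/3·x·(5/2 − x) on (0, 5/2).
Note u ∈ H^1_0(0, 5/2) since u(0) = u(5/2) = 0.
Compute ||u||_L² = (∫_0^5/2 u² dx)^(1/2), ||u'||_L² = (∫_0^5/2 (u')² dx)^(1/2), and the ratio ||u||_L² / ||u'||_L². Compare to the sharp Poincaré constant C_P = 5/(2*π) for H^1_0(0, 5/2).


||u||_L² / ||u'||_L² = sqrt(10)/4 < C_P = 5/(2*π).

u(x) = 4/3·x·(5/2 − x), so u'(x) = 10/3 - 8*x/3.
u(x) = 4/3·x·(5/2 − x) vanishes at x = 0 and x = 5/2, so u ∈ H^1_0(0, 5/2). Differentiate via the product rule and integrate the resulting polynomials term by term.
  ∫_0^5/2 u² dx = ∫_0^5/2 (16*x^4/9 - 80*x^3/9 + 100*x^2/9) dx. Term by term:
    ∫_0^5/2 16*x^4/9 dx = 625/18;  ∫_0^5/2 -80*x^3/9 dx = -3125/36;  ∫_0^5/2 100*x^2/9 dx = 3125/54.
  Sum: 625/18 − 3125/36 + 3125/54 = 625/108.
  ∫_0^5/2 (u')² dx = ∫_0^5/2 (64*x^2/9 - 160*x/9 + 100/9) dx. Term by term:
    ∫_0^5/2 64*x^2/9 dx = 1000/27;  ∫_0^5/2 -160*x/9 dx = -500/9;  ∫_0^5/2 100/9 dx = 250/9.
  Sum: 1000/27 − 500/9 + 250/9 = 250/27.
∫_0^5/2 u² dx = 625/108, so ||u||_L² = 25*sqrt(3)/18.
∫_0^5/2 (u')² dx = 250/27, so ||u'||_L² = 5*sqrt(30)/9.
Ratio ||u||_L² / ||u'||_L² = sqrt(10)/4.
Sharp Poincaré constant on H^1_0(0, 5/2) is C_P = L/π = 5/(2*π), achieved by sin(2*π/5·x).
A polynomial bump cannot attain the sharp Poincaré constant (only the first sine eigenfunction does), so the ratio is strictly less than C_P, consistent with ||u||_L² ≤ C_P ||u'||_L².


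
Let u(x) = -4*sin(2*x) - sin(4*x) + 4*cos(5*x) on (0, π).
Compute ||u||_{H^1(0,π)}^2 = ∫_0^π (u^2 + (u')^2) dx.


||u||_{H^1(0,π)}^2 = 21632/63 + 513*π/2

u'(x) = -20*sin(5*x) - 8*cos(2*x) - 4*cos(4*x).
Expand u² and (u')² and integrate term by term on (0, π), using: for integers n ≥ 1, ∫_0^π sin²(nx) dx = ∫_0^π cos²(nx) dx = π/2; for n ≠ n', ∫_0^π sin(nx)sin(n'x) dx = ∫_0^π cos(nx)cos(n'x) dx = 0; and by product-to-sum, ∫_0^π sin(nx)cos(n'x) dx = ½∫_0^π [sin((n+n')x) + sin((n−n')x)] dx, which is 0 when n+n' is even and 2n/(n²−n'²) when n+n' is odd (it need not vanish on (0, π)).
  u² squared terms: (-1)²·∫sin(4x)² dx = 1·π/2 = π/2;  (-4)²·∫sin(2x)² dx = 16·π/2 = 8*π;  (4)²·∫cos(5x)² dx = 16·π/2 = 8*π.
  u² cross terms: 2·(-1)·(-4)·∫sin(4x)·sin(2x) dx = 8·(0) = 0;  2·(-1)·(4)·∫sin(4x)·cos(5x) dx = -8·(-8/9) = 64/9;  2·(-4)·(4)·∫sin(2x)·cos(5x) dx = -32·(-4/21) = 128/21.
  So ∫_0^π u² dx = π/2 + 8*π + 8*π + 0 + 64/9 + 128/21 = 832/63 + 33*π/2.
  (u')² squared terms: (-20)²·∫sin(5x)² dx = 400·π/2 = 200*π;  (-8)²·∫cos(2x)² dx = 64·π/2 = 32*π;  (-4)²·∫cos(4x)² dx = 16·π/2 = 8*π.
  (u')² cross terms: 2·(-20)·(-8)·∫sin(5x)·cos(2x) dx = 320·(10/21) = 3200/21;  2·(-20)·(-4)·∫sin(5x)·cos(4x) dx = 160·(10/9) = 1600/9;  2·(-8)·(-4)·∫cos(2x)·cos(4x) dx = 64·(0) = 0.
  So ∫_0^π (u')² dx = 200*π + 32*π + 8*π + 3200/21 + 1600/9 + 0 = 20800/63 + 240*π.
||u||_{H^1}^2 = (832/63 + 33*π/2) + (20800/63 + 240*π) = 21632/63 + 513*π/2.


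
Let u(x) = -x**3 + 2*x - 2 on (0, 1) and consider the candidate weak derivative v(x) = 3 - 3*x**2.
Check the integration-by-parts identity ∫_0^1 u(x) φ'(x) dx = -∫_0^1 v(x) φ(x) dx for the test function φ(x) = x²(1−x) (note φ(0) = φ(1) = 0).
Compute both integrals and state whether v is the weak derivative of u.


LHS = -1/15, RHS = -3/20. No, v is not the weak derivative of u.

u(x) = -x**3 + 2*x - 2, classical derivative u'(x) = 2 - 3*x**2.
φ(x) = x²(1−x), so φ'(x) = x*(2 - 3*x).
Note φ(0) = φ(1) = 0, so the boundary term u·φ vanishes.
LHS = ∫_0^1 u(x) φ'(x) dx = ∫_0^1 (3*x^5 - 2*x^4 - 6*x^3 + 10*x^2 - 4*x) dx. Term by term:
  ∫_0^1 3*x^5 dx = 1/2;  ∫_0^1 -2*x^4 dx = -2/5;  ∫_0^1 -6*x^3 dx = -3/2;
  ∫_0^1 10*x^2 dx = 10/3;  ∫_0^1 -4*x dx = -2.
Sum: 1/2 − 2/5 − 3/2 + 10/3 − 2 = -1/15.
So LHS = -1/15.
∫_0^1 v(x) φ(x) dx = ∫_0^1 (3*x^5 - 3*x^4 - 3*x^3 + 3*x^2) dx. Term by term:
  ∫_0^1 3*x^5 dx = 1/2;  ∫_0^1 -3*x^4 dx = -3/5;  ∫_0^1 -3*x^3 dx = -3/4;
  ∫_0^1 3*x^2 dx = 1.
Sum: 1/2 − 3/5 − 3/4 + 1 = 3/20.
So RHS = -∫_0^1 v(x) φ(x) dx = -3/20.
LHS − RHS = 1/12 ≠ 0, so the identity fails.
(For a valid weak derivative the identity must hold for EVERY test function, in particular this one. The failure shows v is NOT the weak derivative of u.)
Correct weak derivative would be u'(x) = 2 - 3*x**2.


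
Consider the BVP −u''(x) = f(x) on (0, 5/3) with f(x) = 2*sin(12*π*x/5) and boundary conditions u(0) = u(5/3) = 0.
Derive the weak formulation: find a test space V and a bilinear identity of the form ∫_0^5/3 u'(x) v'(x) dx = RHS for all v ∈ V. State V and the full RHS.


V = H^1_0(0, 5/3) (so v(0) = v(5/3) = 0); weak form: ∫_0^5/3 u'v' dx = ∫_0^5/3 (2*sin(12*π*x/5)) v dx for all v ∈ V.

Multiply both sides by a test function v and integrate from 0 to 5/3:
  ∫_0^5/3 −u''(x) v(x) dx = ∫_0^5/3 f(x) v(x) dx.
Integrate the LHS by parts once:
  ∫_0^5/3 −u'' v dx = −[u'(x) v(x)]_0^5/3 + ∫_0^5/3 u'(x) v'(x) dx.
Thus ∫_0^5/3 u'(x) v'(x) dx = ∫_0^5/3 f(x) v(x) dx + [u'(x) v(x)]_0^5/3.
Choose V so that boundary terms are either known or forced to vanish.
u is Dirichlet: u(0) = u(5/3) = 0. Let V = H^1_0(0, 5/3); then v(0) = v(5/3) = 0, and [u' v]_0^5/3 = 0.
Weak formulation: find u (satisfying any essential BC) such that ∫_0^5/3 u'(x) v'(x) dx = ∫_0^5/3 f v dx for all v ∈ V.
Substituting f(x) = 2*sin(12*π*x/5), the right-hand side is ∫_0^5/3 (2*sin(12*π*x/5)) v dx.


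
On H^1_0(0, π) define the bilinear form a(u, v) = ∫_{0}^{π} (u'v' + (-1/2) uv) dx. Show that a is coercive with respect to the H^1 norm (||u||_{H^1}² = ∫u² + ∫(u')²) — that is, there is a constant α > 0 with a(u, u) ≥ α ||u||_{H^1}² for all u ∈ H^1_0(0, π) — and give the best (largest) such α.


α = 1/4

Coercivity of a(·,·) on H^1_0(0, π) means a(u, u) ≥ α ||u||_{H^1}² for every u ∈ H^1_0.
The interval has length L = π, and Poincaré/coercivity depend only on L. Here a(u, u) = ∫(u')² + (-1/2)·∫u².
Here c = -1/2 < 0 with |c| < (π/L)² = 1, so coercivity still holds. The condition a(u,u) ≥ α||u||_{H^1}² reads (1−α)∫(u')² ≥ (α−c)∫u². Any admissible α is ≤ 1 (rapidly oscillating u have ∫u²/∫(u')² → 0), and α = 1 would force 0 ≥ (1−c)∫u², impossible since c < 1; so 1−α > 0. By the sharp Poincaré inequality on H^1_0 of an interval of length L, ∫(u')² ≥ (π/L)²∫u² with equality for the first sine mode sin(π(x−x₀)/L) (x₀ the left endpoint), so the inequality holds for all u iff (1−α)(π/L)² ≥ α − c, i.e. α ≤ ((π/L)² + c)/((π/L)² + 1) = (1 + c(L/π)²)/(1 + (L/π)²). (Direct route, valid since c ≤ 0: Poincaré gives c∫u² ≥ c(L/π)²∫(u')², so a(u,u) ≥ (1 + c(L/π)²)∫(u')², while ||u||_{H^1}² ≤ (1 + (L/π)²)∫(u')²; dividing yields the same α.) With (π/L)² = 1 and c = -1/2, the largest admissible constant is α = ((π/L)² + c)/((π/L)² + 1).
Simplifying, α = 1/4.


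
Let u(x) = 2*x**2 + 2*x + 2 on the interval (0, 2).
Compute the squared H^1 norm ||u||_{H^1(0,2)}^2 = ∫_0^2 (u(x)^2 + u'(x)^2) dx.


||u||_{H^1}^2 = 2944/15

The H^1 norm (squared) on an interval (0, L) is
  ||u||_{H^1}^2 = ∫_0^L u(x)^2 dx + ∫_0^L u'(x)^2 dx.
Compute u'(x) = 4*x + 2.
Then u(x)^2 = 4*x**4 + 8*x**3 + 12*x**2 + 8*x + 4 and u'(x)^2 = 16*x**2 + 16*x + 4.
Integrate each monomial from 0 to 2 using ∫_0^2 c·x^n dx = c·2^(n+1)/(n+1):
  ∫_0^2 u(x)^2 dx = ∫_0^2 (4*x^4 + 8*x^3 + 12*x^2 + 8*x + 4) dx. Term by term:
    ∫_0^2 4*x^4 dx = 128/5;  ∫_0^2 8*x^3 dx = 32;  ∫_0^2 12*x^2 dx = 32;
    ∫_0^2 8*x dx = 16;  ∫_0^2 4 dx = 8.
  Sum: 128/5 + 32 + 32 + 16 + 8 = 568/5.
  ∫_0^2 u'(x)^2 dx = ∫_0^2 (16*x^2 + 16*x + 4) dx. Term by term:
    ∫_0^2 16*x^2 dx = 128/3;  ∫_0^2 16*x dx = 32;  ∫_0^2 4 dx = 8.
  Sum: 128/3 + 32 + 8 = 248/3.
Adding: ||u||_{H^1}^2 = 568/5 + 248/3 = 2944/15.


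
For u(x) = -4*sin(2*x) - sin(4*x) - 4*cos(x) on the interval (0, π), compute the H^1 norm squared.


||u||_{H^1(0,π)}^2 = 1408/15 + 129*π/2

u'(x) = 4*sin(x) - 8*cos(2*x) - 4*cos(4*x).
Expand u² and (u')² and integrate term by term on (0, π), using: for integers n ≥ 1, ∫_0^π sin²(nx) dx = ∫_0^π cos²(nx) dx = π/2; for n ≠ n', ∫_0^π sin(nx)sin(n'x) dx = ∫_0^π cos(nx)cos(n'x) dx = 0; and by product-to-sum, ∫_0^π sin(nx)cos(n'x) dx = ½∫_0^π [sin((n+n')x) + sin((n−n')x)] dx, which is 0 when n+n' is even and 2n/(n²−n'²) when n+n' is odd (it need not vanish on (0, π)).
  u² squared terms: (-1)²·∫sin(4x)² dx = 1·π/2 = π/2;  (-4)²·∫cos(x)² dx = 16·π/2 = 8*π;  (-4)²·∫sin(2x)² dx = 16·π/2 = 8*π.
  u² cross terms: 2·(-1)·(-4)·∫sin(4x)·cos(x) dx = 8·(8/15) = 64/15;  2·(-1)·(-4)·∫sin(4x)·sin(2x) dx = 8·(0) = 0;  2·(-4)·(-4)·∫cos(x)·sin(2x) dx = 32·(4/3) = 128/3.
  So ∫_0^π u² dx = π/2 + 8*π + 8*π + 64/15 + 0 + 128/3 = 704/15 + 33*π/2.
  (u')² squared terms: (-8)²·∫cos(2x)² dx = 64·π/2 = 32*π;  (-4)²·∫cos(4x)² dx = 16·π/2 = 8*π;  (4)²·∫sin(x)² dx = 16·π/2 = 8*π.
  (u')² cross terms: 2·(-8)·(-4)·∫cos(2x)·cos(4x) dx = 64·(0) = 0;  2·(-8)·(4)·∫cos(2x)·sin(x) dx = -64·(-2/3) = 128/3;  2·(-4)·(4)·∫cos(4x)·sin(x) dx = -32·(-2/15) = 64/15.
  So ∫_0^π (u')² dx = 32*π + 8*π + 8*π + 0 + 128/3 + 64/15 = 704/15 + 48*π.
||u||_{H^1}^2 = (704/15 + 33*π/2) + (704/15 + 48*π) = 1408/15 + 129*π/2.


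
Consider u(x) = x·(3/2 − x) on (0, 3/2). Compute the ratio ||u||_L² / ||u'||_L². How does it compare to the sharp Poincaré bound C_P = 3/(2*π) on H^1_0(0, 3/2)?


||u||_L² / ||u'||_L² = 3*sqrt(10)/20 < C_P = 3/(2*π).

u(x) = x·(3/2 − x), so u'(x) = 3/2 - 2*x.
u(x) = x·(3/2 − x) vanishes at x = 0 and x = 3/2, so u ∈ H^1_0(0, 3/2). Differentiate via the product rule and integrate the resulting polynomials term by term.
  ∫_0^3/2 u² dx = ∫_0^3/2 (x^4 - 3*x^3 + 9*x^2/4) dx. Term by term:
    ∫_0^3/2 x^4 dx = 243/160;  ∫_0^3/2 -3*x^3 dx = -243/64;  ∫_0^3/2 9*x^2/4 dx = 81/32.
  Sum: 243/160 − 243/64 + 81/32 = 81/320.
  ∫_0^3/2 (u')² dx = ∫_0^3/2 (4*x^2 - 6*x + 9/4) dx. Term by term:
    ∫_0^3/2 4*x^2 dx = 9/2;  ∫_0^3/2 -6*x dx = -27/4;  ∫_0^3/2 9/4 dx = 27/8.
  Sum: 9/2 − 27/4 + 27/8 = 9/8.
∫_0^3/2 u² dx = 81/320, so ||u||_L² = 9*sqrt(5)/40.
∫_0^3/2 (u')² dx = 9/8, so ||u'||_L² = 3*sqrt(2)/4.
Ratio ||u||_L² / ||u'||_L² = 3*sqrt(10)/20.
Sharp Poincaré constant on H^1_0(0, 3/2) is C_P = L/π = 3/(2*π), achieved by sin(2*π/3·x).
A polynomial bump cannot attain the sharp Poincaré constant (only the first sine eigenfunction does), so the ratio is strictly less than C_P, consistent with ||u||_L² ≤ C_P ||u'||_L².


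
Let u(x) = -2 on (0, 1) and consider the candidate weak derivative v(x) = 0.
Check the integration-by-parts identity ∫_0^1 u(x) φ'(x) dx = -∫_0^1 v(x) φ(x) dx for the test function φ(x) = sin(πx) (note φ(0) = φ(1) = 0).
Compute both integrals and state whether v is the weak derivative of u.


LHS = 0, RHS = 0. Yes, v = u' weakly.

u(x) = -2, classical derivative u'(x) = 0.
φ(x) = sin(πx), so φ'(x) = π*cos(π*x).
Note φ(0) = φ(1) = 0, so the boundary term u·φ vanishes.
LHS = ∫_0^1 u(x) φ'(x) dx = ∫_0^1 (-2*π*cos(π*x)) dx. Term by term:
  ∫_0^1 -2*π*cos(π*x) dx = 0.
So LHS = 0.
∫_0^1 v(x) φ(x) dx = ∫_0^1 (0) dx. Term by term:
  ∫_0^1 0 dx = 0.
So RHS = -∫_0^1 v(x) φ(x) dx = 0.
LHS = RHS, so the identity holds for this test φ.
Moreover u is smooth here and v(x) = u'(x) = 0 pointwise, so the identity holds for every test function. Hence v is the weak derivative of u.


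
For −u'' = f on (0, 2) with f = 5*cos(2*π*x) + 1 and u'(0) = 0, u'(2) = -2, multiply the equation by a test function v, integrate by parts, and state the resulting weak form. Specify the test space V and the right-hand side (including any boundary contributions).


V = H^1(0, 2) (v unrestricted at boundary; u is determined up to an additive constant); weak form: ∫_0^2 u'v' dx = ∫_0^2 (5*cos(2*π*x) + 1) v dx − 2·v(2) for all v ∈ V.

Multiply both sides by a test function v and integrate from 0 to 2:
  ∫_0^2 −u''(x) v(x) dx = ∫_0^2 f(x) v(x) dx.
Integrate the LHS by parts once:
  ∫_0^2 −u'' v dx = −[u'(x) v(x)]_0^2 + ∫_0^2 u'(x) v'(x) dx.
Thus ∫_0^2 u'(x) v'(x) dx = ∫_0^2 f(x) v(x) dx + [u'(x) v(x)]_0^2.
Choose V so that boundary terms are either known or forced to vanish.
u has inhomogeneous Neumann u'(0) = 0, u'(2) = -2. [u' v]_0^2 = (-2)·v(2) − (0)·v(0) = − 2·v(2). Take V = H^1(0, 2); boundary term becomes part of RHS.
Weak formulation: find u (satisfying any essential BC) such that ∫_0^2 u'(x) v'(x) dx = ∫_0^2 f v dx − 2·v(2) for all v ∈ V (Neumann data are natural BCs: they enter the RHS as boundary terms).
Substituting f(x) = 5*cos(2*π*x) + 1, the right-hand side is ∫_0^2 (5*cos(2*π*x) + 1) v dx − 2·v(2).
Compatibility check (pure Neumann): taking v ≡ 1 ∈ V gives 0 = ∫_0^2 f dx + (-2) − (0), i.e. ∫_0^2 f dx must equal u'(0) − u'(2) = 2. Indeed ∫_0^2 (5*cos(2*π*x) + 1) dx = 2, so the data are compatible. The solution is then unique only up to an additive constant (fix it e.g. by requiring ∫_0^2 u dx = 0).


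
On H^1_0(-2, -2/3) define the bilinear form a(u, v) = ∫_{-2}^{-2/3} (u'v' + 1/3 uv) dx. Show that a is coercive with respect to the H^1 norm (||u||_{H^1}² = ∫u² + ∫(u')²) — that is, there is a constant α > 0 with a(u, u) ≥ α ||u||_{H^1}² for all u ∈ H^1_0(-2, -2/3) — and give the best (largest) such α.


α = (16 + 27*π^2)/(3*(16 + 9*π^2))

Coercivity of a(·,·) on H^1_0(-2, -2/3) means a(u, u) ≥ α ||u||_{H^1}² for every u ∈ H^1_0.
The interval has length L = 4/3, and Poincaré/coercivity depend only on L. Here a(u, u) = ∫(u')² + (1/3)·∫u².
Here 0 < c = 1/3 < 1. The condition a(u,u) ≥ α||u||_{H^1}² reads (1−α)∫(u')² ≥ (α−c)∫u². Any admissible α is ≤ 1 (rapidly oscillating u have ∫u²/∫(u')² → 0), and α = 1 would force 0 ≥ (1−c)∫u², impossible since c < 1; so 1−α > 0. By the sharp Poincaré inequality on H^1_0 of an interval of length L, ∫(u')² ≥ (π/L)²∫u² with equality for the first sine mode sin(π(x−x₀)/L) (x₀ the left endpoint), so the inequality holds for all u iff (1−α)(π/L)² ≥ α − c, i.e. α ≤ ((π/L)² + c)/((π/L)² + 1) = (1 + c(L/π)²)/(1 + (L/π)²). With (π/L)² = 9*π^2/16 and c = 1/3, the largest admissible constant is α = ((π/L)² + c)/((π/L)² + 1).
Simplifying, α = (16 + 27*π^2)/(3*(16 + 9*π^2)).


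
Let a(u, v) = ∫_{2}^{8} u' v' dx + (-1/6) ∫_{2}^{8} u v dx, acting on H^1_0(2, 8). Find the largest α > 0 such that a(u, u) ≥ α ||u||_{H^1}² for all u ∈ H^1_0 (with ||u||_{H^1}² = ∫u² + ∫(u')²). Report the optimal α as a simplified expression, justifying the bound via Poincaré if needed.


α = (-6 + π^2)/(π^2 + 36)

Coercivity of a(·,·) on H^1_0(2, 8) means a(u, u) ≥ α ||u||_{H^1}² for every u ∈ H^1_0.
The interval has length L = 6, and Poincaré/coercivity depend only on L. Here a(u, u) = ∫(u')² + (-1/6)·∫u².
Here c = -1/6 < 0 with |c| < (π/L)² = π^2/36, so coercivity still holds. The condition a(u,u) ≥ α||u||_{H^1}² reads (1−α)∫(u')² ≥ (α−c)∫u². Any admissible α is ≤ 1 (rapidly oscillating u have ∫u²/∫(u')² → 0), and α = 1 would force 0 ≥ (1−c)∫u², impossible since c < 1; so 1−α > 0. By the sharp Poincaré inequality on H^1_0 of an interval of length L, ∫(u')² ≥ (π/L)²∫u² with equality for the first sine mode sin(π(x−x₀)/L) (x₀ the left endpoint), so the inequality holds for all u iff (1−α)(π/L)² ≥ α − c, i.e. α ≤ ((π/L)² + c)/((π/L)² + 1) = (1 + c(L/π)²)/(1 + (L/π)²). (Direct route, valid since c ≤ 0: Poincaré gives c∫u² ≥ c(L/π)²∫(u')², so a(u,u) ≥ (1 + c(L/π)²)∫(u')², while ||u||_{H^1}² ≤ (1 + (L/π)²)∫(u')²; dividing yields the same α.) With (π/L)² = π^2/36 and c = -1/6, the largest admissible constant is α = ((π/L)² + c)/((π/L)² + 1).
Simplifying, α = (-6 + π^2)/(π^2 + 36).
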